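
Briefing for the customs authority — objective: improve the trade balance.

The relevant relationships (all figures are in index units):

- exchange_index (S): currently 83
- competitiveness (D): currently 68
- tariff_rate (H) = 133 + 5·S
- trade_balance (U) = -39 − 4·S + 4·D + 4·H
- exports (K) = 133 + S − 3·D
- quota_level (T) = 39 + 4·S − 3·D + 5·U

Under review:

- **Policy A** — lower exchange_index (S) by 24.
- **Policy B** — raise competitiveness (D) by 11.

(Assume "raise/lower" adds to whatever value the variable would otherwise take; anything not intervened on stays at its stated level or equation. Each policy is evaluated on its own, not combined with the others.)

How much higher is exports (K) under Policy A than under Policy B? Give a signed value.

9

Policy A (S − 24):
  S = 83 − 24 = 59
  D = 68
  K = 133 + 59 − 3·68 = -12
Policy B (D + 11):
  S = 83
  D = 68 + 11 = 79
  K = 133 + 83 − 3·79 = -21
K: -12 − (-21) = 9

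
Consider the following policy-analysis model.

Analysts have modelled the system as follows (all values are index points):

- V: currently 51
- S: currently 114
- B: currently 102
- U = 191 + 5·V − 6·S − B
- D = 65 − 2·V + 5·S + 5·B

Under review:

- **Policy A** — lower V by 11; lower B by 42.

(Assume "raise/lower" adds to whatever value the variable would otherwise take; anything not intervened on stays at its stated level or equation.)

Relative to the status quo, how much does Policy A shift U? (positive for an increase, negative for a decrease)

-13

Baseline:
  V = 51
  S = 114
  B = 102
  U = 191 + 5·51 − 6·114 − 102 = -340
Policy A (V − 11, B − 42):
  V = 51 − 11 = 40
  S = 114
  B = 102 − 42 = 60
  U = 191 + 5·40 − 6·114 − 60 = -353
Change in U: -353 − (-340) = -13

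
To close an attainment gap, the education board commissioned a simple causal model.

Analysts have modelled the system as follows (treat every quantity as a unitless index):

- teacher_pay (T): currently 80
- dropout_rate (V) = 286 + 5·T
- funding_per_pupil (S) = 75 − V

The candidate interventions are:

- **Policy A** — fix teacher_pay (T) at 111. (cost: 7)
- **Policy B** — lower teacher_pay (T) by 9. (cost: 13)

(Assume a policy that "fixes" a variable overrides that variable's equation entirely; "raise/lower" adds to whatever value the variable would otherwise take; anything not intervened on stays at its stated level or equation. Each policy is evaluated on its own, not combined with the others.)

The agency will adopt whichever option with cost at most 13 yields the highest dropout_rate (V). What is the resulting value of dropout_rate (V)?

841

Policy A (T := 111):
  T = 111
  V = 286 + 5·111 = 841
Policy B (T − 9):
  T = 80 − 9 = 71
  V = 286 + 5·71 = 641
Comparing — Policy A: V=841, Policy B: V=641. Highest is 841 (Policy A).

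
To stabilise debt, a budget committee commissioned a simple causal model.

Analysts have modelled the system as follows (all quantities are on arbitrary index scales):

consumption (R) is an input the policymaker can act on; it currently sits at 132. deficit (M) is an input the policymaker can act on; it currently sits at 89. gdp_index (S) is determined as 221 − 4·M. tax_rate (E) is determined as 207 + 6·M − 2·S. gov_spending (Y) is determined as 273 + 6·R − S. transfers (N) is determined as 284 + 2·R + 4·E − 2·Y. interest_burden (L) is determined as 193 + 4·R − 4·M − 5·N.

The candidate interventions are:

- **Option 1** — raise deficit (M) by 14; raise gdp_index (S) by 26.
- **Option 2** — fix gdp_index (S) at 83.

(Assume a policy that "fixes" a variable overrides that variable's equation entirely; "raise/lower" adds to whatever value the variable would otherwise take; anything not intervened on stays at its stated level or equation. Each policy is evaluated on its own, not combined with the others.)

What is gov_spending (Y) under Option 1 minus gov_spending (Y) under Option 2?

Option 1 (M + 14, S + 26):
  R = 132
  M = 89 + 14 = 103
  S = 221 − 4·103 (+26 from intervention) = -165
  Y = 273 + 6·132 − (-165) = 1230
Option 2 (S := 83):
  R = 132
  M = 89
  S = 83
  Y = 273 + 6·132 − 83 = 982
Y: 1230 − 982 = 248

248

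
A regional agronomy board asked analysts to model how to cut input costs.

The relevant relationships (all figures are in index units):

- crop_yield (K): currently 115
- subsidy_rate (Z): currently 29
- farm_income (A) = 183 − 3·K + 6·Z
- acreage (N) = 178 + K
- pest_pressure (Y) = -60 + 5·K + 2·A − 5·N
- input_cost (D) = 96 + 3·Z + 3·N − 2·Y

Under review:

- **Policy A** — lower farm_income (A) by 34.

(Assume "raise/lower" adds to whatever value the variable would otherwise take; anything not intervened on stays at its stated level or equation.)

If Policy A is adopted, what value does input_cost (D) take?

Policy A (A − 34):
  K = 115
  Z = 29
  A = 183 − 3·115 + 6·29 (−34 from intervention) = -22
  N = 178 + 115 = 293
  Y = -60 + 5·115 + 2·(-22) − 5·293 = -994
  D = 96 + 3·29 + 3·293 − 2·(-994) = 3050

3050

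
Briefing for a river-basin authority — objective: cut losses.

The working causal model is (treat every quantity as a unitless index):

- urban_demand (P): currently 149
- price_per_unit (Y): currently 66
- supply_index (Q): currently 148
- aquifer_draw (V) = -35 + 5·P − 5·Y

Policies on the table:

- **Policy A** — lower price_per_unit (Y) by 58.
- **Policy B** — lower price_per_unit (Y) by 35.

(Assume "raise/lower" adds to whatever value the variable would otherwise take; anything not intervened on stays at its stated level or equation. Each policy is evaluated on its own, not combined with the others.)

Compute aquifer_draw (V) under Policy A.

Policy A (Y − 58):
  P = 149
  Y = 66 − 58 = 8
  V = -35 + 5·149 − 5·8 = 670

670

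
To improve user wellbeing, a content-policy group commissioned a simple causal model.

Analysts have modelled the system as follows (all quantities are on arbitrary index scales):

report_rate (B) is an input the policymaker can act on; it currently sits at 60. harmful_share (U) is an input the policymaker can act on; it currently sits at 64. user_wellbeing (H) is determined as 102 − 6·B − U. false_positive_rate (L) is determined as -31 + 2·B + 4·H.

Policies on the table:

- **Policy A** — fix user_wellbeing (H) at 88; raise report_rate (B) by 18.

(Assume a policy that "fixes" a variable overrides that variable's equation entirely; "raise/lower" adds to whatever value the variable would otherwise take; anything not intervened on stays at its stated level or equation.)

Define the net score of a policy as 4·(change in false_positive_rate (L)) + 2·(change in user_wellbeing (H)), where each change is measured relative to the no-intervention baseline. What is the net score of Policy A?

Baseline:
  B = 60
  U = 64
  H = 102 − 6·60 − 64 = -322
  L = -31 + 2·60 + 4·(-322) = -1199
Policy A (H := 88, B + 18):
  B = 60 + 18 = 78
  U = 64
  H = 88
  L = -31 + 2·78 + 4·88 = 477
ΔL = 477 − (-1199) = 1676; ΔH = 88 − (-322) = 410
Score = 4·1676 + 2·410 = 7524

7524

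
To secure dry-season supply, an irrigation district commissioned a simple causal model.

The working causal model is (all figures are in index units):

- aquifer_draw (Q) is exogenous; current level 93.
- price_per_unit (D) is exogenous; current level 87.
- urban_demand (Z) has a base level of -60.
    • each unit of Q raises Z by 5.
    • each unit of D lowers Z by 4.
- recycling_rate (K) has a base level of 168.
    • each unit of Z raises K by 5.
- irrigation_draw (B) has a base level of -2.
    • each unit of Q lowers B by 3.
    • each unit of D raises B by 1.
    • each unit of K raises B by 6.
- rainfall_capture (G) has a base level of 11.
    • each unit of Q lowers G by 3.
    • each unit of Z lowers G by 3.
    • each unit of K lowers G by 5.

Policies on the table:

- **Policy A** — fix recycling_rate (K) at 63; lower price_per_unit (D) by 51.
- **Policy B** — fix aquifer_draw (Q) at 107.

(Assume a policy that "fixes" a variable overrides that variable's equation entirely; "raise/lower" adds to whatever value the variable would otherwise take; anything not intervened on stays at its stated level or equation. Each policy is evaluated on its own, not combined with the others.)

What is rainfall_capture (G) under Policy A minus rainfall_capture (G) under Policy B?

3340

Policy A (K := 63, D − 51):
  Q = 93
  D = 87 − 51 = 36
  Z = -60 + 5·93 − 4·36 = 261
  K = 63
  G = 11 − 3·93 − 3·261 − 5·63 = -1366
Policy B (Q := 107):
  Q = 107
  D = 87
  Z = -60 + 5·107 − 4·87 = 127
  K = 168 + 5·127 = 803
  G = 11 − 3·107 − 3·127 − 5·803 = -4706
G: -1366 − (-4706) = 3340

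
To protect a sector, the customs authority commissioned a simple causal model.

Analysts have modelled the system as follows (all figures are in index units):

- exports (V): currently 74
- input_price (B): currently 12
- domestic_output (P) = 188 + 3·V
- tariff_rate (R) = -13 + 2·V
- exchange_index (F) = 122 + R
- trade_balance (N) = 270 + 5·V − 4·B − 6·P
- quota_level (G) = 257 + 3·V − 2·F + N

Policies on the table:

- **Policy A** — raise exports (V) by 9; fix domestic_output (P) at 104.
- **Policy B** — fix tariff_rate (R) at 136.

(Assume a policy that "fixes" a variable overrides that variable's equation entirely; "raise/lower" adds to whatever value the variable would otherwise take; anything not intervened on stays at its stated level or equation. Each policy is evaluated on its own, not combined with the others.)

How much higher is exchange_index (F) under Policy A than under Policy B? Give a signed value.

17

Policy A (V + 9, P := 104):
  V = 74 + 9 = 83
  R = -13 + 2·83 = 153
  F = 122 + 153 = 275
Policy B (R := 136):
  V = 74
  R = 136
  F = 122 + 136 = 258
F: 275 − 258 = 17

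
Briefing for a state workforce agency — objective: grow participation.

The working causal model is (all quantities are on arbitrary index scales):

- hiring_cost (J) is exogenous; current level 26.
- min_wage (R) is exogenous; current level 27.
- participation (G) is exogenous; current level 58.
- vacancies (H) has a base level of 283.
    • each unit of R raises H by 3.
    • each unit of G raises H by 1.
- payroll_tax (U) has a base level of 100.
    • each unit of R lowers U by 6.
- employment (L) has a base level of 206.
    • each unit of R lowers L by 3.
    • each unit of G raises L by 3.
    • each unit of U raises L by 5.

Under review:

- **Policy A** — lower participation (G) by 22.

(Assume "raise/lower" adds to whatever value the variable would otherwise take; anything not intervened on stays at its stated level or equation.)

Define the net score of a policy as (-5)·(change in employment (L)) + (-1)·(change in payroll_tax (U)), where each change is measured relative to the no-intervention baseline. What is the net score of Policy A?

Baseline:
  R = 27
  G = 58
  U = 100 − 6·27 = -62
  L = 206 − 3·27 + 3·58 + 5·(-62) = -11
Policy A (G − 22):
  R = 27
  G = 58 − 22 = 36
  U = 100 − 6·27 = -62
  L = 206 − 3·27 + 3·36 + 5·(-62) = -77
ΔL = -77 − (-11) = -66; ΔU = -62 − (-62) = 0
Score = (-5)·(-66) + (-1)·0 = 330

330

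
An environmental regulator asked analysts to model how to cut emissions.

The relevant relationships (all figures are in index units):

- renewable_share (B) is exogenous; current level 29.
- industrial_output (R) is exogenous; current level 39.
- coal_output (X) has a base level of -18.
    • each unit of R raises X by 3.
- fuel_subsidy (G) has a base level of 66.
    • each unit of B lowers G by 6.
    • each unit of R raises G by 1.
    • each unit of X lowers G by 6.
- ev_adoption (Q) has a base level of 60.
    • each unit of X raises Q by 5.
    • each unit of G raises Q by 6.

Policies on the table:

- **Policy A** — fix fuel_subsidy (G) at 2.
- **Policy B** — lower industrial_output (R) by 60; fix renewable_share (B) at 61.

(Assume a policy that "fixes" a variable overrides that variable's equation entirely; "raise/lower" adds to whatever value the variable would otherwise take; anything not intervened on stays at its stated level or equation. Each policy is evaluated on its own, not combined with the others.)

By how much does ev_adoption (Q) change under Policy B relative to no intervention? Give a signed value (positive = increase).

4068

Baseline:
  B = 29
  R = 39
  X = -18 + 3·39 = 99
  G = 66 − 6·29 + 39 − 6·99 = -663
  Q = 60 + 5·99 + 6·(-663) = -3423
Policy B (R − 60, B := 61):
  B = 61
  R = 39 − 60 = -21
  X = -18 + 3·(-21) = -81
  G = 66 − 6·61 + (-21) − 6·(-81) = 165
  Q = 60 + 5·(-81) + 6·165 = 645
Change in Q: 645 − (-3423) = 4068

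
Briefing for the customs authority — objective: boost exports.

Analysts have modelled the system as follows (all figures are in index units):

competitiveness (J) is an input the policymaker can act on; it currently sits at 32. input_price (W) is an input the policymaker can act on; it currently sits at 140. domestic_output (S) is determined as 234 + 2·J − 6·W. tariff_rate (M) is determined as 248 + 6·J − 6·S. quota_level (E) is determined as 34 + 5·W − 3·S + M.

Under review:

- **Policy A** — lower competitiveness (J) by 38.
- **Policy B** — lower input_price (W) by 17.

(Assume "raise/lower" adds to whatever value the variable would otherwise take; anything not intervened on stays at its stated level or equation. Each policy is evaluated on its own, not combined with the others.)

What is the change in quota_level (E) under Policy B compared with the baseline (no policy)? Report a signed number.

Baseline:
  J = 32
  W = 140
  S = 234 + 2·32 − 6·140 = -542
  M = 248 + 6·32 − 6·(-542) = 3692
  E = 34 + 5·140 − 3·(-542) + 3692 = 6052
Policy B (W − 17):
  J = 32
  W = 140 − 17 = 123
  S = 234 + 2·32 − 6·123 = -440
  M = 248 + 6·32 − 6·(-440) = 3080
  E = 34 + 5·123 − 3·(-440) + 3080 = 5049
Change in E: 5049 − 6052 = -1003

-1003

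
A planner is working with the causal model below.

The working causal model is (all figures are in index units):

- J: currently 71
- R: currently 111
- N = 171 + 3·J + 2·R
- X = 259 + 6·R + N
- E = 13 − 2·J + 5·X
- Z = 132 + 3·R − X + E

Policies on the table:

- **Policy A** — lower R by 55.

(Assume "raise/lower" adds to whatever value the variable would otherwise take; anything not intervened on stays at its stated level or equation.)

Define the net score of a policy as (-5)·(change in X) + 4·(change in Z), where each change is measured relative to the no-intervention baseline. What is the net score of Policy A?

-5500

Baseline:
  J = 71
  R = 111
  N = 171 + 3·71 + 2·111 = 606
  X = 259 + 6·111 + 606 = 1531
  E = 13 − 2·71 + 5·1531 = 7526
  Z = 132 + 3·111 − 1531 + 7526 = 6460
Policy A (R − 55):
  J = 71
  R = 111 − 55 = 56
  N = 171 + 3·71 + 2·56 = 496
  X = 259 + 6·56 + 496 = 1091
  E = 13 − 2·71 + 5·1091 = 5326
  Z = 132 + 3·56 − 1091 + 5326 = 4535
ΔX = 1091 − 1531 = -440; ΔZ = 4535 − 6460 = -1925
Score = (-5)·(-440) + 4·(-1925) = -5500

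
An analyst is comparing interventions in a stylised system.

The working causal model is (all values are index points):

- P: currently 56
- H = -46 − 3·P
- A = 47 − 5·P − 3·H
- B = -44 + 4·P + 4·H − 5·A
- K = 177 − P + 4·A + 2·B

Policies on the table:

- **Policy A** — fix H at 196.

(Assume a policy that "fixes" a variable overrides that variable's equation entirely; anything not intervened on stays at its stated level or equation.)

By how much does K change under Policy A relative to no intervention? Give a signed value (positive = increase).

Baseline:
  P = 56
  H = -46 − 3·56 = -214
  A = 47 − 5·56 − 3·(-214) = 409
  B = -44 + 4·56 + 4·(-214) − 5·409 = -2721
  K = 177 − 56 + 4·409 + 2·(-2721) = -3685
Policy A (H := 196):
  P = 56
  H = 196
  A = 47 − 5·56 − 3·196 = -821
  B = -44 + 4·56 + 4·196 − 5·(-821) = 5069
  K = 177 − 56 + 4·(-821) + 2·5069 = 6975
Change in K: 6975 − (-3685) = 10660

10660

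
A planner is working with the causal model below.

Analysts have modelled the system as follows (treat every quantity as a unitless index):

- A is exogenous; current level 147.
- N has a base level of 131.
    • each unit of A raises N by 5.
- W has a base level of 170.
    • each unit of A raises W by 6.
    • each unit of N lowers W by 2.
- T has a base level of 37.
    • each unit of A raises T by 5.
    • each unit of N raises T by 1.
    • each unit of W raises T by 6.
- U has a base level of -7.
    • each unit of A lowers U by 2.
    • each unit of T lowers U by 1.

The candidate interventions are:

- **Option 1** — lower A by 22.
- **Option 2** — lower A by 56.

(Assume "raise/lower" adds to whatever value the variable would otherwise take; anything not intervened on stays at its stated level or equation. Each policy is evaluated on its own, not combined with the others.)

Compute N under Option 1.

756

Option 1 (A − 22):
  A = 147 − 22 = 125
  N = 131 + 5·125 = 756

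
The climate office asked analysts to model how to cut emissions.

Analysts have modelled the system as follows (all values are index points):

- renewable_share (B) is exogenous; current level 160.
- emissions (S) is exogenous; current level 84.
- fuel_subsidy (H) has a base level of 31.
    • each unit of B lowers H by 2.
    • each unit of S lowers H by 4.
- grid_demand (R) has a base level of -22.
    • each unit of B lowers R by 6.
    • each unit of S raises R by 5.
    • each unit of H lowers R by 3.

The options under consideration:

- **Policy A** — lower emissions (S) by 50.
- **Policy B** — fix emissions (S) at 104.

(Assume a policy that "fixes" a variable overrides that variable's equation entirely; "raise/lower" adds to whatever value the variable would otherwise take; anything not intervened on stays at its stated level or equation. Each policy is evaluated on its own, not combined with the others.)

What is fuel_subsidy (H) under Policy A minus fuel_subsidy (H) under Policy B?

Policy A (S − 50):
  B = 160
  S = 84 − 50 = 34
  H = 31 − 2·160 − 4·34 = -425
Policy B (S := 104):
  B = 160
  S = 104
  H = 31 − 2·160 − 4·104 = -705
H: -425 − (-705) = 280

280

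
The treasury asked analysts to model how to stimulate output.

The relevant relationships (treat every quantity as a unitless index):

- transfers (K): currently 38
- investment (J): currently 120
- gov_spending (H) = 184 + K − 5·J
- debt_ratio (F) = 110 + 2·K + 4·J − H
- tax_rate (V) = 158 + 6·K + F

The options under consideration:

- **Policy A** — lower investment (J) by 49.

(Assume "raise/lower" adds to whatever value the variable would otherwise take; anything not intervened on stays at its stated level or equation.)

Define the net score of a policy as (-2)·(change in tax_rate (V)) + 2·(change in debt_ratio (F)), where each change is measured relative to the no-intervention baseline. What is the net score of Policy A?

0

Baseline:
  K = 38
  J = 120
  H = 184 + 38 − 5·120 = -378
  F = 110 + 2·38 + 4·120 − (-378) = 1044
  V = 158 + 6·38 + 1044 = 1430
Policy A (J − 49):
  K = 38
  J = 120 − 49 = 71
  H = 184 + 38 − 5·71 = -133
  F = 110 + 2·38 + 4·71 − (-133) = 603
  V = 158 + 6·38 + 603 = 989
ΔV = 989 − 1430 = -441; ΔF = 603 − 1044 = -441
Score = (-2)·(-441) + 2·(-441) = 0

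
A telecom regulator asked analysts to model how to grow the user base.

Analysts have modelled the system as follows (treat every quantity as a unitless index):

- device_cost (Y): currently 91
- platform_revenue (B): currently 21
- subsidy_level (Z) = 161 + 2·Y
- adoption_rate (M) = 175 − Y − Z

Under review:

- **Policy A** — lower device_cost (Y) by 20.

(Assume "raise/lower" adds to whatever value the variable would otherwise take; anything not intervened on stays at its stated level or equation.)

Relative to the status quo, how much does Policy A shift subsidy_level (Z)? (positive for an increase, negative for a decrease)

Baseline:
  Y = 91
  Z = 161 + 2·91 = 343
Policy A (Y − 20):
  Y = 91 − 20 = 71
  Z = 161 + 2·71 = 303
Change in Z: 303 − 343 = -40

-40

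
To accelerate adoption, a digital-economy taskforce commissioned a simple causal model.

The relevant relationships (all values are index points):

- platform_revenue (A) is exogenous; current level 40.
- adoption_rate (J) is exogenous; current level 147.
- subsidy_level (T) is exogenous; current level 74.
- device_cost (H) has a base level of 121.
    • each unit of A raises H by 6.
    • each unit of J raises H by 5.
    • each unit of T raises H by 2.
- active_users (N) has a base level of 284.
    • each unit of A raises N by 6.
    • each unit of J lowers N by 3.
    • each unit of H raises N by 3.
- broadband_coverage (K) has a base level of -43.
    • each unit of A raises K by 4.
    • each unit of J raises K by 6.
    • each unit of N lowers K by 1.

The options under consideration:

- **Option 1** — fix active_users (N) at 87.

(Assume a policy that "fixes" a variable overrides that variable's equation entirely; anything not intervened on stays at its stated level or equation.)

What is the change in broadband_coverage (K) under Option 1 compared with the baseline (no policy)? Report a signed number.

Baseline:
  A = 40
  J = 147
  T = 74
  H = 121 + 6·40 + 5·147 + 2·74 = 1244
  N = 284 + 6·40 − 3·147 + 3·1244 = 3815
  K = -43 + 4·40 + 6·147 − 3815 = -2816
Option 1 (N := 87):
  A = 40
  J = 147
  T = 74
  H = 121 + 6·40 + 5·147 + 2·74 = 1244
  N = 87
  K = -43 + 4·40 + 6·147 − 87 = 912
Change in K: 912 − (-2816) = 3728

3728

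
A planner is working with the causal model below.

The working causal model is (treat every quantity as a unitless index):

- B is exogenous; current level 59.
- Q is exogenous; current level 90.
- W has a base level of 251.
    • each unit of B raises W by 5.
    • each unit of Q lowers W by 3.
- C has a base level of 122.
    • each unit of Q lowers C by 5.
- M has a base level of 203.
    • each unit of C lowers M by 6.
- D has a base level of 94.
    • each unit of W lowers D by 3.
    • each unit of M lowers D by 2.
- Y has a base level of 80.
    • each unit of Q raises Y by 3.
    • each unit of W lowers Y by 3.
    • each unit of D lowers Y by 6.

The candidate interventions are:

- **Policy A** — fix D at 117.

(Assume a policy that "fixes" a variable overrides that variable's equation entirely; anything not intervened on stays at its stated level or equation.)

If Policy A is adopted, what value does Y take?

-1180

Policy A (D := 117):
  B = 59
  Q = 90
  W = 251 + 5·59 − 3·90 = 276
  C = 122 − 5·90 = -328
  M = 203 − 6·(-328) = 2171
  D = 117
  Y = 80 + 3·90 − 3·276 − 6·117 = -1180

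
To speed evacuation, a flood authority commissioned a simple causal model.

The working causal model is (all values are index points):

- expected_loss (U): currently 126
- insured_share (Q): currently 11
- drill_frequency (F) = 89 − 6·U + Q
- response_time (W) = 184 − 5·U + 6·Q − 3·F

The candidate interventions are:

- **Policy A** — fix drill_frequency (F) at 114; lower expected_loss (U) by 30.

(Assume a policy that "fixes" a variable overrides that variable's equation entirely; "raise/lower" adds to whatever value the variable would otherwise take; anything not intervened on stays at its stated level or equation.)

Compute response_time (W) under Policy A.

-572

Policy A (F := 114, U − 30):
  U = 126 − 30 = 96
  Q = 11
  F = 114
  W = 184 − 5·96 + 6·11 − 3·114 = -572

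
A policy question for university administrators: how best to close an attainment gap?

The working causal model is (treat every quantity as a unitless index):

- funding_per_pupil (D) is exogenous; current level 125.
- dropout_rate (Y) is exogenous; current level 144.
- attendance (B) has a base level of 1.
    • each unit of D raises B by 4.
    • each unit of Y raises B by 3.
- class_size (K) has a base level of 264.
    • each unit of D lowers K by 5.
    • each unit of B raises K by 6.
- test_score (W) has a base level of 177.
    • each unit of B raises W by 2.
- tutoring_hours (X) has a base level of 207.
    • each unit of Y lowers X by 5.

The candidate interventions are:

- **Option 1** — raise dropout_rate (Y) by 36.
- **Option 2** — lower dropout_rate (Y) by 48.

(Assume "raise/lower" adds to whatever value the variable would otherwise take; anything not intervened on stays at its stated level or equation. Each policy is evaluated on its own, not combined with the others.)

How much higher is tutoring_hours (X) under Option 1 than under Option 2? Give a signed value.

Option 1 (Y + 36):
  Y = 144 + 36 = 180
  X = 207 − 5·180 = -693
Option 2 (Y − 48):
  Y = 144 − 48 = 96
  X = 207 − 5·96 = -273
X: -693 − (-273) = -420

-420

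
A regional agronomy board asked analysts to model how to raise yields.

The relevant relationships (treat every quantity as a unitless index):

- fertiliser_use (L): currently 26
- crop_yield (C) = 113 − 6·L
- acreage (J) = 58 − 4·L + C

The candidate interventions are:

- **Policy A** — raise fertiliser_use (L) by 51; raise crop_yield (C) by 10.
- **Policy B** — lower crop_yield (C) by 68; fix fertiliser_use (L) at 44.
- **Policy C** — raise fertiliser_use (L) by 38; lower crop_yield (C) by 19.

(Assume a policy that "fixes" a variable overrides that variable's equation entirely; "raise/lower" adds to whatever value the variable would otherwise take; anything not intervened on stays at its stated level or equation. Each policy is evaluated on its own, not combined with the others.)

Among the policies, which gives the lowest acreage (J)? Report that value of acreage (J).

Policy A (L + 51, C + 10):
  L = 26 + 51 = 77
  C = 113 − 6·77 (+10 from intervention) = -339
  J = 58 − 4·77 + (-339) = -589
Policy B (C − 68, L := 44):
  L = 44
  C = 113 − 6·44 (−68 from intervention) = -219
  J = 58 − 4·44 + (-219) = -337
Policy C (L + 38, C − 19):
  L = 26 + 38 = 64
  C = 113 − 6·64 (−19 from intervention) = -290
  J = 58 − 4·64 + (-290) = -488
Comparing — Policy A: J=-589, Policy B: J=-337, Policy C: J=-488. Lowest is -589 (Policy A).

-589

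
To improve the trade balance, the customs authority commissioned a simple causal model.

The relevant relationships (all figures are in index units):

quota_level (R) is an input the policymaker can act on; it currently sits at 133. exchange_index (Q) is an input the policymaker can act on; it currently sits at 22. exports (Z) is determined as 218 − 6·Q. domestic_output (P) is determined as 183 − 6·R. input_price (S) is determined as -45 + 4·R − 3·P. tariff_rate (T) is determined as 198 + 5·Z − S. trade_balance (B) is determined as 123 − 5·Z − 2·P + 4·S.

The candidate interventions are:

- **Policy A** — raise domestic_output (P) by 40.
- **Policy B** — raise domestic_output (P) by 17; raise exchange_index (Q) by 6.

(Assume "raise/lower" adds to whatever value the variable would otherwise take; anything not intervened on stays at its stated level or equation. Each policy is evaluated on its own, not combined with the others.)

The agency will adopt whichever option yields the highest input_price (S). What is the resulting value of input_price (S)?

Policy A (P + 40):
  R = 133
  P = 183 − 6·133 (+40 from intervention) = -575
  S = -45 + 4·133 − 3·(-575) = 2212
Policy B (P + 17, Q + 6):
  R = 133
  P = 183 − 6·133 (+17 from intervention) = -598
  S = -45 + 4·133 − 3·(-598) = 2281
Comparing — Policy A: S=2212, Policy B: S=2281. Highest is 2281 (Policy B).

2281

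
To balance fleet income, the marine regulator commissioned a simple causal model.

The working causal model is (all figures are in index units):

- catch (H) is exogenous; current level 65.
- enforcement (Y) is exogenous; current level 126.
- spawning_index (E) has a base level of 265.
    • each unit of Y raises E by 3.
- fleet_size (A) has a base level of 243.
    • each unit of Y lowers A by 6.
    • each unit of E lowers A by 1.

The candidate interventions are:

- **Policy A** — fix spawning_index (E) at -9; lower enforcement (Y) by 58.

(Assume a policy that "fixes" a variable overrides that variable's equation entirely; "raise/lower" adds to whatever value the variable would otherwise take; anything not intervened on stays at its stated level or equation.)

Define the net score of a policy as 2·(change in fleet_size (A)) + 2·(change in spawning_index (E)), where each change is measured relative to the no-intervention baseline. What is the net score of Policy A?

696

Baseline:
  Y = 126
  E = 265 + 3·126 = 643
  A = 243 − 6·126 − 643 = -1156
Policy A (E := -9, Y − 58):
  Y = 126 − 58 = 68
  E = -9
  A = 243 − 6·68 − (-9) = -156
ΔA = -156 − (-1156) = 1000; ΔE = -9 − 643 = -652
Score = 2·1000 + 2·(-652) = 696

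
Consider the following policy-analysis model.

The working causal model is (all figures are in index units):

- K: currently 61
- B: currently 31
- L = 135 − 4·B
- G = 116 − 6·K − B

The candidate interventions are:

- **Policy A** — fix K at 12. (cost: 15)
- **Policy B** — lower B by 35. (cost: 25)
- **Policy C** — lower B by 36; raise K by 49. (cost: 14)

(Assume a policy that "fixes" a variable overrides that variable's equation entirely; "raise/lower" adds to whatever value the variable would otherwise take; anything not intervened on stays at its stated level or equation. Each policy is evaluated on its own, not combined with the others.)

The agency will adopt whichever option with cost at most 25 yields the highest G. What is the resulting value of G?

13

Policy A (K := 12):
  K = 12
  B = 31
  G = 116 − 6·12 − 31 = 13
Policy B (B − 35):
  K = 61
  B = 31 − 35 = -4
  G = 116 − 6·61 − (-4) = -246
Policy C (B − 36, K + 49):
  K = 61 + 49 = 110
  B = 31 − 36 = -5
  G = 116 − 6·110 − (-5) = -539
Comparing — Policy A: G=13, Policy B: G=-246, Policy C: G=-539. Highest is 13 (Policy A).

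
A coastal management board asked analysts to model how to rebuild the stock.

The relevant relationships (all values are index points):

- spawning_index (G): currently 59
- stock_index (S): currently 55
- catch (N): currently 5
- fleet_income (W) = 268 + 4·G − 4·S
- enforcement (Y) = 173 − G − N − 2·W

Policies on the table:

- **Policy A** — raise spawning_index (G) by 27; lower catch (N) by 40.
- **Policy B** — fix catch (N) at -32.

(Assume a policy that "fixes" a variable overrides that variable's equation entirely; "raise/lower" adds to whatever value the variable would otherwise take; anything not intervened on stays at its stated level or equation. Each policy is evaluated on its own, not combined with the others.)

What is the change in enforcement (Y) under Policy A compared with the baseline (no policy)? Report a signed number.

-203

Baseline:
  G = 59
  S = 55
  N = 5
  W = 268 + 4·59 − 4·55 = 284
  Y = 173 − 59 − 5 − 2·284 = -459
Policy A (G + 27, N − 40):
  G = 59 + 27 = 86
  S = 55
  N = 5 − 40 = -35
  W = 268 + 4·86 − 4·55 = 392
  Y = 173 − 86 − (-35) − 2·392 = -662
Change in Y: -662 − (-459) = -203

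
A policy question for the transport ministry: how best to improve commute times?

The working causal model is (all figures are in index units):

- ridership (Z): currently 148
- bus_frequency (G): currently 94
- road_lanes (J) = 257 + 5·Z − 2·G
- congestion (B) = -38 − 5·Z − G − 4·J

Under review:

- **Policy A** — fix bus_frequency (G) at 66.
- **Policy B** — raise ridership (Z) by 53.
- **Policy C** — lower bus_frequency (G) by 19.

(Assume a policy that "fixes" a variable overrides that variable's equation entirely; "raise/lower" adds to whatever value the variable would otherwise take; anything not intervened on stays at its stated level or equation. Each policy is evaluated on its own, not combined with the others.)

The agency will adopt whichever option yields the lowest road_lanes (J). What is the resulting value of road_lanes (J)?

847

Policy A (G := 66):
  Z = 148
  G = 66
  J = 257 + 5·148 − 2·66 = 865
Policy B (Z + 53):
  Z = 148 + 53 = 201
  G = 94
  J = 257 + 5·201 − 2·94 = 1074
Policy C (G − 19):
  Z = 148
  G = 94 − 19 = 75
  J = 257 + 5·148 − 2·75 = 847
Comparing — Policy A: J=865, Policy B: J=1074, Policy C: J=847. Lowest is 847 (Policy C).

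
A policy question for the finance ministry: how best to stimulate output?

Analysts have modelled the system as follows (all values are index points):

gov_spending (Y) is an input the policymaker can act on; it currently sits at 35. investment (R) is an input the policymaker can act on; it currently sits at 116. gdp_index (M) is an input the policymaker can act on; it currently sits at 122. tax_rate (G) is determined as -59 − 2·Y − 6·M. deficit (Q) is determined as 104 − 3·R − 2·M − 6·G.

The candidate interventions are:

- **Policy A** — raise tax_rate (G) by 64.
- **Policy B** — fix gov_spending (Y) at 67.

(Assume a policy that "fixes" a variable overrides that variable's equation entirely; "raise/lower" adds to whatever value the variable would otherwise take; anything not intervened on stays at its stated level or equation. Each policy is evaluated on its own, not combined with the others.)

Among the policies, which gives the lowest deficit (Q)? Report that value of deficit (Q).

4294

Policy A (G + 64):
  Y = 35
  R = 116
  M = 122
  G = -59 − 2·35 − 6·122 (+64 from intervention) = -797
  Q = 104 − 3·116 − 2·122 − 6·(-797) = 4294
Policy B (Y := 67):
  Y = 67
  R = 116
  M = 122
  G = -59 − 2·67 − 6·122 = -925
  Q = 104 − 3·116 − 2·122 − 6·(-925) = 5062
Comparing — Policy A: Q=4294, Policy B: Q=5062. Lowest is 4294 (Policy A).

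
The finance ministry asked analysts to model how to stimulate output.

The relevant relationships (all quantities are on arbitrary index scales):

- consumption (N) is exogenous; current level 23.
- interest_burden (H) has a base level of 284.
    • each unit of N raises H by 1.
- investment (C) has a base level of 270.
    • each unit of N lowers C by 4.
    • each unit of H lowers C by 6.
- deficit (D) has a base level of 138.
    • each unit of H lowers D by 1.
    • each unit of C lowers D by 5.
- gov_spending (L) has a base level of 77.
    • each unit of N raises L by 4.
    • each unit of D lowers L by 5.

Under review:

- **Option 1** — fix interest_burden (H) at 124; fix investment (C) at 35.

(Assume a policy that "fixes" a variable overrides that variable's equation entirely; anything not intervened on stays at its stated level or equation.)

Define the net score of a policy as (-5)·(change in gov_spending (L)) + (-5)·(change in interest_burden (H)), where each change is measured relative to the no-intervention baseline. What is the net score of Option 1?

-206885

Baseline:
  N = 23
  H = 284 + 23 = 307
  C = 270 − 4·23 − 6·307 = -1664
  D = 138 − 307 − 5·(-1664) = 8151
  L = 77 + 4·23 − 5·8151 = -40586
Option 1 (H := 124, C := 35):
  N = 23
  H = 124
  C = 35
  D = 138 − 124 − 5·35 = -161
  L = 77 + 4·23 − 5·(-161) = 974
ΔL = 974 − (-40586) = 41560; ΔH = 124 − 307 = -183
Score = (-5)·41560 + (-5)·(-183) = -206885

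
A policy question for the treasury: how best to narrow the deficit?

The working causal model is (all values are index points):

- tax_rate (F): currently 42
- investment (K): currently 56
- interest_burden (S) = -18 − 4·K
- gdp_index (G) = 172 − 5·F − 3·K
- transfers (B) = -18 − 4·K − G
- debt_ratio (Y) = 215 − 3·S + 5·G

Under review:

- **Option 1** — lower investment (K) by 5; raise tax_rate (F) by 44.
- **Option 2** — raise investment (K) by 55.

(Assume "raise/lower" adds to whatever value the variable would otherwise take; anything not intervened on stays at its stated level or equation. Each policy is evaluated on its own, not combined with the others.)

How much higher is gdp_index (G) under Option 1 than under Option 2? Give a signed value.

-40

Option 1 (K − 5, F + 44):
  F = 42 + 44 = 86
  K = 56 − 5 = 51
  G = 172 − 5·86 − 3·51 = -411
Option 2 (K + 55):
  F = 42
  K = 56 + 55 = 111
  G = 172 − 5·42 − 3·111 = -371
G: -411 − (-371) = -40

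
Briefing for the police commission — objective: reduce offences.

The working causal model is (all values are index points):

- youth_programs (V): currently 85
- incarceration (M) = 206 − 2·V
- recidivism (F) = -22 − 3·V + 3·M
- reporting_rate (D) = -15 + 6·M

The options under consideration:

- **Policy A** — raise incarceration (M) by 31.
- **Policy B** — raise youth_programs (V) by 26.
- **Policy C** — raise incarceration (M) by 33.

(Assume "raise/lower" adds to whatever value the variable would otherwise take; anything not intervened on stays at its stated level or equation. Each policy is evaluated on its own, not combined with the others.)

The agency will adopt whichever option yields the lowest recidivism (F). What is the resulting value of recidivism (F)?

Policy A (M + 31):
  V = 85
  M = 206 − 2·85 (+31 from intervention) = 67
  F = -22 − 3·85 + 3·67 = -76
Policy B (V + 26):
  V = 85 + 26 = 111
  M = 206 − 2·111 = -16
  F = -22 − 3·111 + 3·(-16) = -403
Policy C (M + 33):
  V = 85
  M = 206 − 2·85 (+33 from intervention) = 69
  F = -22 − 3·85 + 3·69 = -70
Comparing — Policy A: F=-76, Policy B: F=-403, Policy C: F=-70. Lowest is -403 (Policy B).

-403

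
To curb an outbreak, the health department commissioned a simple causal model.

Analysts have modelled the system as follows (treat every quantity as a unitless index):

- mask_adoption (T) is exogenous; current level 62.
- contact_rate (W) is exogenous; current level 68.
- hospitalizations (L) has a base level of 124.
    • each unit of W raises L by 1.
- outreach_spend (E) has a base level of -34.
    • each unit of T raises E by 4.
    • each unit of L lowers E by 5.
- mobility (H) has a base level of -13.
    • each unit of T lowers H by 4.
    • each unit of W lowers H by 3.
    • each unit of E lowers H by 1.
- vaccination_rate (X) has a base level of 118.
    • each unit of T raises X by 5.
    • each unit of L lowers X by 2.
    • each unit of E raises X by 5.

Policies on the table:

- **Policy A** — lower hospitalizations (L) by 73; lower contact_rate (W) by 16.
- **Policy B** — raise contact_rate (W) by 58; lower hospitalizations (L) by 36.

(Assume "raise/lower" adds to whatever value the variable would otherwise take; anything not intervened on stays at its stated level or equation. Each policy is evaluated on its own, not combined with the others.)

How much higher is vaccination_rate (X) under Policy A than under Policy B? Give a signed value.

Policy A (L − 73, W − 16):
  T = 62
  W = 68 − 16 = 52
  L = 124 + 52 (−73 from intervention) = 103
  E = -34 + 4·62 − 5·103 = -301
  X = 118 + 5·62 − 2·103 + 5·(-301) = -1283
Policy B (W + 58, L − 36):
  T = 62
  W = 68 + 58 = 126
  L = 124 + 126 (−36 from intervention) = 214
  E = -34 + 4·62 − 5·214 = -856
  X = 118 + 5·62 − 2·214 + 5·(-856) = -4280
X: -1283 − (-4280) = 2997

2997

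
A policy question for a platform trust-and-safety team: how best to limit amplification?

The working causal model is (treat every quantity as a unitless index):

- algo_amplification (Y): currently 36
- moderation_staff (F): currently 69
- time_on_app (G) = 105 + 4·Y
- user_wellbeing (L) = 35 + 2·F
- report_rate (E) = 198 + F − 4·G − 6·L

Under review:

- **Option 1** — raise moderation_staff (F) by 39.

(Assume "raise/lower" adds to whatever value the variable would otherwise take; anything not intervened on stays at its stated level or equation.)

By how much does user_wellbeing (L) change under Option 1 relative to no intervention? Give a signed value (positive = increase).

Baseline:
  F = 69
  L = 35 + 2·69 = 173
Option 1 (F + 39):
  F = 69 + 39 = 108
  L = 35 + 2·108 = 251
Change in L: 251 − 173 = 78

78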